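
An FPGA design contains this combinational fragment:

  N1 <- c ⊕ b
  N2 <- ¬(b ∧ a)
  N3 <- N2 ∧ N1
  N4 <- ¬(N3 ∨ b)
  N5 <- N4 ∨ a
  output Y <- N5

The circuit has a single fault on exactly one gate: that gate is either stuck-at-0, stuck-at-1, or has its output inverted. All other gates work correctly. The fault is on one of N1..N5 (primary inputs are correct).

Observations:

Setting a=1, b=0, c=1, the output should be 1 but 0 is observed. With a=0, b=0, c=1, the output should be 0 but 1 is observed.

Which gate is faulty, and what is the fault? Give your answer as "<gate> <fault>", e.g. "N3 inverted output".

Fault-free values for test 1 (a=1, b=0, c=1): N1=1, N2=1, N3=1, N4=0, N5=1, giving Y=1. Observed 0.
Test 1: faults giving observed 0 are {N5 stuck-at-0, N5 inverted output}.
Test 2 (a=0, b=0, c=1): fault-free N1=1, N2=1, N3=1, N4=0, N5=0 → 0; observed 1. Eliminates N5 stuck-at-0.
Only N5 inverted output is consistent with every test.

N5 inverted output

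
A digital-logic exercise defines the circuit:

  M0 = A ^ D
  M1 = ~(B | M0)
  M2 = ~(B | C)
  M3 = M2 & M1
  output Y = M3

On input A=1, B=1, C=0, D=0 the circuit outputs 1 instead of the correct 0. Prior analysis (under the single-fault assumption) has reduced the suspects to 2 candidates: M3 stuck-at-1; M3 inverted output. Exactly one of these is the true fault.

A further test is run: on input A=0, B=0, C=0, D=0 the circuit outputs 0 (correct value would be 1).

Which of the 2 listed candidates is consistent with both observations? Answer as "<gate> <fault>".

Evaluate each candidate on input A=0, B=0, C=0, D=0:
  M3 stuck-at-1: M0=0, M1=1, M2=1, M3=1 [stuck-at-1] → 1 — eliminated
  M3 inverted output: M0=0, M1=1, M2=1, M3=0 [inverted output] → 0 — matches
Only M3 inverted output reproduces the observed 0.

M3 inverted output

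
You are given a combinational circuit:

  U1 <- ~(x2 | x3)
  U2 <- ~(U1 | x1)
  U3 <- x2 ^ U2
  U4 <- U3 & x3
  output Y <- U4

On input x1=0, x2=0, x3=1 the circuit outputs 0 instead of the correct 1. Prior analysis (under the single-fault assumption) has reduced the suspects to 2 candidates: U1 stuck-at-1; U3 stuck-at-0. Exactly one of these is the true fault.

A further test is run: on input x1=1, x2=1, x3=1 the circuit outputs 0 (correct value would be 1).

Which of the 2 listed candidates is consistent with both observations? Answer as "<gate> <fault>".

U3 stuck-at-0

Evaluate each candidate on input x1=1, x2=1, x3=1:
  U1 stuck-at-1: U1=1 [stuck-at-1], U2=0, U3=1, U4=1 → 1 — eliminated
  U3 stuck-at-0: U1=0, U2=0, U3=0 [stuck-at-0], U4=0 → 0 — matches
Only U3 stuck-at-0 reproduces the observed 0.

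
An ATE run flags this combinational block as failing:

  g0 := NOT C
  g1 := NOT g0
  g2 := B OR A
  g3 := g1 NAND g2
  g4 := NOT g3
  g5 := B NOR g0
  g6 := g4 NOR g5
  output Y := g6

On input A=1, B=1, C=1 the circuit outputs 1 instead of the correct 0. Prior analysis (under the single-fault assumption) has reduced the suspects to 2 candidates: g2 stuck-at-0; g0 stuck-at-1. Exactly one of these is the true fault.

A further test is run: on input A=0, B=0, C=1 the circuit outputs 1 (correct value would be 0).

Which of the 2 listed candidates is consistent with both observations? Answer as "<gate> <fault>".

Evaluate each candidate on input A=0, B=0, C=1:
  g2 stuck-at-0: g0=0, g1=1, g2=0 [stuck-at-0], g3=1, g4=0, g5=1, g6=0 → 0 — eliminated
  g0 stuck-at-1: g0=1 [stuck-at-1], g1=0, g2=0, g3=1, g4=0, g5=0, g6=1 → 1 — matches
Only g0 stuck-at-1 reproduces the observed 1.

g0 stuck-at-1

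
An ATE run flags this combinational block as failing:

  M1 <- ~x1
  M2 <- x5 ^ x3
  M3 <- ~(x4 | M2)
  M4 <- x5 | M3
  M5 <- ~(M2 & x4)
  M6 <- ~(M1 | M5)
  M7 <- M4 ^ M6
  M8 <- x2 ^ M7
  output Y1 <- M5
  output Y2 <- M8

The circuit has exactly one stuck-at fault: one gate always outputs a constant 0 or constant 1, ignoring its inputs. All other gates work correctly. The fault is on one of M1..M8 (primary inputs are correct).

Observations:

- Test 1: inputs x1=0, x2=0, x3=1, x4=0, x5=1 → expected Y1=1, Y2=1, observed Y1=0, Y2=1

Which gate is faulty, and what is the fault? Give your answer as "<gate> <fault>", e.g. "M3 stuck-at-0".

Fault-free values for test 1 (x1=0, x2=0, x3=1, x4=0, x5=1): M1=1, M2=0, M3=1, M4=1, M5=1, M6=0, M7=1, M8=1, giving Y1=1, Y2=1. Observed Y1=0, Y2=1.
Test 1: faults giving observed Y1=0, Y2=1 are {M5 stuck-at-0}.
Only M5 stuck-at-0 is consistent with every test.

M5 stuck-at-0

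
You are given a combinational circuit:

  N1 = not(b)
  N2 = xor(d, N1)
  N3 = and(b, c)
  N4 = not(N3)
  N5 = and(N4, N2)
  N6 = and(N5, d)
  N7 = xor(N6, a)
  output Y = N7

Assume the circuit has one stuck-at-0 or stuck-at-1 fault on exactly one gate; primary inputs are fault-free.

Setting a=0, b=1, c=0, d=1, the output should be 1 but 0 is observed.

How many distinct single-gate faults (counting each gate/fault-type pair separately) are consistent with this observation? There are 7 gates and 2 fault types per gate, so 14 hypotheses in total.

7

Fault-free: N1=0, N2=1, N3=0, N4=1, N5=1, N6=1, N7=1 → 1. Observed 0.
  N1 stuck-at-0: output 1 ✗
  N1 stuck-at-1: output 0 ✓
  N2 stuck-at-0: output 0 ✓
  N2 stuck-at-1: output 1 ✗
  N3 stuck-at-0: output 1 ✗
  N3 stuck-at-1: output 0 ✓
  N4 stuck-at-0: output 0 ✓
  N4 stuck-at-1: output 1 ✗
  N5 stuck-at-0: output 0 ✓
  N5 stuck-at-1: output 1 ✗
  N6 stuck-at-0: output 0 ✓
  N6 stuck-at-1: output 1 ✗
  N7 stuck-at-0: output 0 ✓
  N7 stuck-at-1: output 1 ✗
Consistent faults: {N1 stuck-at-1, N2 stuck-at-0, N3 stuck-at-1, N4 stuck-at-0, N5 stuck-at-0, N6 stuck-at-0, N7 stuck-at-0} — 7 in all.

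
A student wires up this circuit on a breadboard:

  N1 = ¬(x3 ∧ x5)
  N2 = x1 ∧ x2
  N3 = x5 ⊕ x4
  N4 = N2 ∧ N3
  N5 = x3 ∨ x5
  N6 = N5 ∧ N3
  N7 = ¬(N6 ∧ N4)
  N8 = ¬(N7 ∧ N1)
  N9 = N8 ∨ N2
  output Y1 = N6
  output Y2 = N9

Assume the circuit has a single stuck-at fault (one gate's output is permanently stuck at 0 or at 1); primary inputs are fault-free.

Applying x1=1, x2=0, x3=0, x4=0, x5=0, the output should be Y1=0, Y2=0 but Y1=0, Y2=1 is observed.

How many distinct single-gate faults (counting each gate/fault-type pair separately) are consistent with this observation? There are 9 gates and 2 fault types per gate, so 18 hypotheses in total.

5

Fault-free: N1=1, N2=0, N3=0, N4=0, N5=0, N6=0, N7=1, N8=0, N9=0 → Y1=0, Y2=0. Observed Y1=0, Y2=1.
  N1: stuck-at-0 ✓; others ✗
  N2: stuck-at-1 ✓; others ✗
  N3: none of the 2 fault types match ✗
  N4: none of the 2 fault types match ✗
  N5: none of the 2 fault types match ✗
  N6: none of the 2 fault types match ✗
  N7: stuck-at-0 ✓; others ✗
  N8: stuck-at-1 ✓; others ✗
  N9: stuck-at-1 ✓; others ✗
Consistent faults: {N1 stuck-at-0, N2 stuck-at-1, N7 stuck-at-0, N8 stuck-at-1, N9 stuck-at-1} — 5 in all.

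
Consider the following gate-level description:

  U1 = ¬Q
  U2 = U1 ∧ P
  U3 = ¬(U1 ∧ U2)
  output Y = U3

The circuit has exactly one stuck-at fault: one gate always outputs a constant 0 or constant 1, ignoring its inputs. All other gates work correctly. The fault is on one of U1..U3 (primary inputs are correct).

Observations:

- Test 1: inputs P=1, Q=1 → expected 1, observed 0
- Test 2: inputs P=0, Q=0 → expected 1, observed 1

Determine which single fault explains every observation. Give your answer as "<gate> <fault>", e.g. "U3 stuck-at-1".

Fault-free values for test 1 (P=1, Q=1): U1=0, U2=0, U3=1, giving Y=1. Observed 0.
Test 1: faults giving observed 0 are {U1 stuck-at-1, U3 stuck-at-0}.
Test 2 (P=0, Q=0): fault-free U1=1, U2=0, U3=1 → 1; observed 1. Eliminates U3 stuck-at-0.
Only U1 stuck-at-1 is consistent with every test.

U1 stuck-at-1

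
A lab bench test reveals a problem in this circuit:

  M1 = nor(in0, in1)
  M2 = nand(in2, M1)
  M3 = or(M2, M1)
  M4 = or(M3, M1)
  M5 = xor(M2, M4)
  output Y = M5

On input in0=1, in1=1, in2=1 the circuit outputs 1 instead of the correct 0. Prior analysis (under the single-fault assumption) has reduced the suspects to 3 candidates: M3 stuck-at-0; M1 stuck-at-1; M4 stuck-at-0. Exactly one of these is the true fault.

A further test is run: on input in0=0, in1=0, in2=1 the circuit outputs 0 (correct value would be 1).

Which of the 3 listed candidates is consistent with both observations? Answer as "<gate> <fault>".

M4 stuck-at-0

Evaluate each candidate on input in0=0, in1=0, in2=1:
  M3 stuck-at-0: M1=1, M2=0, M3=0 [stuck-at-0], M4=1, M5=1 → 1 — eliminated
  M1 stuck-at-1: M1=1 [stuck-at-1], M2=0, M3=1, M4=1, M5=1 → 1 — eliminated
  M4 stuck-at-0: M1=1, M2=0, M3=1, M4=0 [stuck-at-0], M5=0 → 0 — matches
Only M4 stuck-at-0 reproduces the observed 0.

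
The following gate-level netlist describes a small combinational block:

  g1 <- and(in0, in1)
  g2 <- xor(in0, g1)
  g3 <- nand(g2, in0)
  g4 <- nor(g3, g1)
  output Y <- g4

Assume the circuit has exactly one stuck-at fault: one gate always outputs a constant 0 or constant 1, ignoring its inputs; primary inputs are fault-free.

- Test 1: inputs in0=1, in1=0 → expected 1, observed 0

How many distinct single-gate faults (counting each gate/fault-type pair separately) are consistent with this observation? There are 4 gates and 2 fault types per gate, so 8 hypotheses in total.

Fault-free: g1=0, g2=1, g3=0, g4=1 → 1. Observed 0.
  g1 stuck-at-0: output 1 ✗
  g1 stuck-at-1: output 0 ✓
  g2 stuck-at-0: output 0 ✓
  g2 stuck-at-1: output 1 ✗
  g3 stuck-at-0: output 1 ✗
  g3 stuck-at-1: output 0 ✓
  g4 stuck-at-0: output 0 ✓
  g4 stuck-at-1: output 1 ✗
Consistent faults: {g1 stuck-at-1, g2 stuck-at-0, g3 stuck-at-1, g4 stuck-at-0} — 4 in all.

4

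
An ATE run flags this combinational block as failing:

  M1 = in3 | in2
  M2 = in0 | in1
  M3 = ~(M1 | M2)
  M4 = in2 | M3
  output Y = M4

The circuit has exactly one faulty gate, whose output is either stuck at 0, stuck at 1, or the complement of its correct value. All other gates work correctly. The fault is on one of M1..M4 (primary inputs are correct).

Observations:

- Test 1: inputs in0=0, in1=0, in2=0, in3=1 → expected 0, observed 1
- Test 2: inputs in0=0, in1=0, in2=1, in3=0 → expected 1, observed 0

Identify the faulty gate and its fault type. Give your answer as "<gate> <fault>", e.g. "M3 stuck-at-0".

M4 inverted output

Fault-free values for test 1 (in0=0, in1=0, in2=0, in3=1): M1=1, M2=0, M3=0, M4=0, giving Y=0. Observed 1.
Test 1: faults giving observed 1 are {M1 stuck-at-0, M1 inverted output, M3 stuck-at-1, M3 inverted output, M4 stuck-at-1, M4 inverted output}.
Test 2 (in0=0, in1=0, in2=1, in3=0): fault-free M1=1, M2=0, M3=0, M4=1 → 1; observed 0. Eliminates M1 stuck-at-0, M1 inverted output, M3 stuck-at-1, M3 inverted output, M4 stuck-at-1.
Only M4 inverted output is consistent with every test.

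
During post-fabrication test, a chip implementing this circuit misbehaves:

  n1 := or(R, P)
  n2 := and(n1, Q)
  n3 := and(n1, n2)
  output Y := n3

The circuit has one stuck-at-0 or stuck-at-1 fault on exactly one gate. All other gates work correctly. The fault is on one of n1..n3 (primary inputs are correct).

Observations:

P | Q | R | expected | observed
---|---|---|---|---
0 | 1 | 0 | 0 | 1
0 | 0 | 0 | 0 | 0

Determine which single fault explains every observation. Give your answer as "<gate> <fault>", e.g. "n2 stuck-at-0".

n1 stuck-at-1

Fault-free values for test 1 (P=0, Q=1, R=0): n1=0, n2=0, n3=0, giving Y=0. Observed 1.
Test 1: faults giving observed 1 are {n1 stuck-at-1, n3 stuck-at-1}.
Test 2 (P=0, Q=0, R=0): fault-free n1=0, n2=0, n3=0 → 0; observed 0. Eliminates n3 stuck-at-1.
Only n1 stuck-at-1 is consistent with every test.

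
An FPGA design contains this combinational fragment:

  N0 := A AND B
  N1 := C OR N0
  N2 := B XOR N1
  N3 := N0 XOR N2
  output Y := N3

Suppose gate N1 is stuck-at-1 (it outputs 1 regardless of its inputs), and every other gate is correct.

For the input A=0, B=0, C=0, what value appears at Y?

1

Propagate with N1 forced: N0=0, N1=1 [stuck-at-1], N2=1, N3=1.
So Y = 1. (Without the fault it would be 0.)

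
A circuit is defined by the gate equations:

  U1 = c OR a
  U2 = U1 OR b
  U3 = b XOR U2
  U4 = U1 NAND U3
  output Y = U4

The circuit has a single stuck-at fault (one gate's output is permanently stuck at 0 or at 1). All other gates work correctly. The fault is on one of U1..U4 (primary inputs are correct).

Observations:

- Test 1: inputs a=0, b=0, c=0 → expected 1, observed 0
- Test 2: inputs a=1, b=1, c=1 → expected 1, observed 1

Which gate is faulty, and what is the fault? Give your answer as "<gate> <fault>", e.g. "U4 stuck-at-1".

U1 stuck-at-1

Fault-free values for test 1 (a=0, b=0, c=0): U1=0, U2=0, U3=0, U4=1, giving Y=1. Observed 0.
Test 1: faults giving observed 0 are {U1 stuck-at-1, U4 stuck-at-0}.
Test 2 (a=1, b=1, c=1): fault-free U1=1, U2=1, U3=0, U4=1 → 1; observed 1. Eliminates U4 stuck-at-0.
Only U1 stuck-at-1 is consistent with every test.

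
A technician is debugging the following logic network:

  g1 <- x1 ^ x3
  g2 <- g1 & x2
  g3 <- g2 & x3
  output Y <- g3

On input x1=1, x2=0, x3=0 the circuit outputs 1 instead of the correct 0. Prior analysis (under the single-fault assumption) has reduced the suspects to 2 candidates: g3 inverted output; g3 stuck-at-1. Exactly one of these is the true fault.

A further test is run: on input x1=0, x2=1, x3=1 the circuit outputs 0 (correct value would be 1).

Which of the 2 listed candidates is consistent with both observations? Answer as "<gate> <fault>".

Evaluate each candidate on input x1=0, x2=1, x3=1:
  g3 inverted output: g1=1, g2=1, g3=0 [inverted output] → 0 — matches
  g3 stuck-at-1: g1=1, g2=1, g3=1 [stuck-at-1] → 1 — eliminated
Only g3 inverted output reproduces the observed 0.

g3 inverted output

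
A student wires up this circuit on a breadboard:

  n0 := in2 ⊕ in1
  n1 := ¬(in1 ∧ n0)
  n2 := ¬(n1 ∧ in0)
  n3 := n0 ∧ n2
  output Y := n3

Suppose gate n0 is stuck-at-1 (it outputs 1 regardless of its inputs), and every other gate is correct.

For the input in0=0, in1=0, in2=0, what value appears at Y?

1

Propagate with n0 forced: n0=1 [stuck-at-1], n1=1, n2=1, n3=1.
So Y = 1. (Without the fault it would be 0.)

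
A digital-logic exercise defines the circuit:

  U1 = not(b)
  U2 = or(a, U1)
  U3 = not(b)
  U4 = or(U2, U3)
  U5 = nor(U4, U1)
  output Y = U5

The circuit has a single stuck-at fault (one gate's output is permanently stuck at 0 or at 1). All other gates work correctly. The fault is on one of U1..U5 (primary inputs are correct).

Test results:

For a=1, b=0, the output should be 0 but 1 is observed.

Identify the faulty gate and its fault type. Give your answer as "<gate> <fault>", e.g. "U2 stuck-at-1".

U5 stuck-at-1

Fault-free values for test 1 (a=1, b=0): U1=1, U2=1, U3=1, U4=1, U5=0, giving Y=0. Observed 1.
Test 1: faults giving observed 1 are {U5 stuck-at-1}.
Only U5 stuck-at-1 is consistent with every test.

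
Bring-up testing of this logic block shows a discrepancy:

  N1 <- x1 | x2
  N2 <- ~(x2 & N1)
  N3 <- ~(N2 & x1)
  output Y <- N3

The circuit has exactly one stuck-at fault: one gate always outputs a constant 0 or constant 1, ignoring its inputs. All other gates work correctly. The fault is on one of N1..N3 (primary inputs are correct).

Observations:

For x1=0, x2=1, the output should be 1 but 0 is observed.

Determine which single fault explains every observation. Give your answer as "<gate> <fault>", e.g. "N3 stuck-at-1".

N3 stuck-at-0

Fault-free values for test 1 (x1=0, x2=1): N1=1, N2=0, N3=1, giving Y=1. Observed 0.
Test 1: faults giving observed 0 are {N3 stuck-at-0}.
Only N3 stuck-at-0 is consistent with every test.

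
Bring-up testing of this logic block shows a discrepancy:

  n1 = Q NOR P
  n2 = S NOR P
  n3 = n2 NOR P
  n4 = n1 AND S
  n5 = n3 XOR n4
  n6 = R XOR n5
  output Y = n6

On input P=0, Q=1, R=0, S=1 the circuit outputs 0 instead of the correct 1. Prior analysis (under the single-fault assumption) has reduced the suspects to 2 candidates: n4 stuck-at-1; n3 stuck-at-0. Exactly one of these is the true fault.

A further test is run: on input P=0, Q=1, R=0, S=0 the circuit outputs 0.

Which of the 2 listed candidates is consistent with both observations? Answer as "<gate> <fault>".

n3 stuck-at-0

Evaluate each candidate on input P=0, Q=1, R=0, S=0:
  n4 stuck-at-1: n1=0, n2=1, n3=0, n4=1 [stuck-at-1], n5=1, n6=1 → 1 — eliminated
  n3 stuck-at-0: n1=0, n2=1, n3=0 [stuck-at-0], n4=0, n5=0, n6=0 → 0 — matches
Only n3 stuck-at-0 reproduces the observed 0.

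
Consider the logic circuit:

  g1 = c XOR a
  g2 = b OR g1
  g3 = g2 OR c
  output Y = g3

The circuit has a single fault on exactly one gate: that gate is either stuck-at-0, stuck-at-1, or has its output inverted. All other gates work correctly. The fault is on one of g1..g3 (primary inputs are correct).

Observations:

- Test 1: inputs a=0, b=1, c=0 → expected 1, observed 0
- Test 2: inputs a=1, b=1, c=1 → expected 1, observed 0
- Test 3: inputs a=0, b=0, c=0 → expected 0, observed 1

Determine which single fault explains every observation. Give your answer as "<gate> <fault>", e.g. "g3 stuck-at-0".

g3 inverted output

Fault-free values for test 1 (a=0, b=1, c=0): g1=0, g2=1, g3=1, giving Y=1. Observed 0.
Test 1: faults giving observed 0 are {g2 stuck-at-0, g2 inverted output, g3 stuck-at-0, g3 inverted output}.
Test 2 (a=1, b=1, c=1): fault-free g1=0, g2=1, g3=1 → 1; observed 0. Eliminates g2 stuck-at-0, g2 inverted output.
Test 3 (a=0, b=0, c=0): fault-free g1=0, g2=0, g3=0 → 0; observed 1. Eliminates g3 stuck-at-0.
Only g3 inverted output is consistent with every test.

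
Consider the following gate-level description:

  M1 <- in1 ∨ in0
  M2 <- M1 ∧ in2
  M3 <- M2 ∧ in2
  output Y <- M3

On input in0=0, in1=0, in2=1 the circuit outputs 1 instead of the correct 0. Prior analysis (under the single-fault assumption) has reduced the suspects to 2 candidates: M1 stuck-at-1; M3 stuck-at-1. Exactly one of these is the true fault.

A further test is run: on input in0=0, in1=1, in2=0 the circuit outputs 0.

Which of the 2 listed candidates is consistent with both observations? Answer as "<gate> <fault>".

M1 stuck-at-1

Evaluate each candidate on input in0=0, in1=1, in2=0:
  M1 stuck-at-1: M1=1 [stuck-at-1], M2=0, M3=0 → 0 — matches
  M3 stuck-at-1: M1=1, M2=0, M3=1 [stuck-at-1] → 1 — eliminated
Only M1 stuck-at-1 reproduces the observed 0.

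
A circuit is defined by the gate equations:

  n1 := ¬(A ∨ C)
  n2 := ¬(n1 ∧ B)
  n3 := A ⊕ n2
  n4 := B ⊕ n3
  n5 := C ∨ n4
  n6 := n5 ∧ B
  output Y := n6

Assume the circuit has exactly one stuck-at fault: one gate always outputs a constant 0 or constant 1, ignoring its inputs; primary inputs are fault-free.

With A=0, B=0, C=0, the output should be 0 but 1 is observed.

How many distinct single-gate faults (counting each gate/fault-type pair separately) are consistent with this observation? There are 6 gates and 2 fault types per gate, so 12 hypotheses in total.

Fault-free: n1=1, n2=1, n3=1, n4=1, n5=1, n6=0 → 0. Observed 1.
  n1 stuck-at-0: output 0 ✗
  n1 stuck-at-1: output 0 ✗
  n2 stuck-at-0: output 0 ✗
  n2 stuck-at-1: output 0 ✗
  n3 stuck-at-0: output 0 ✗
  n3 stuck-at-1: output 0 ✗
  n4 stuck-at-0: output 0 ✗
  n4 stuck-at-1: output 0 ✗
  n5 stuck-at-0: output 0 ✗
  n5 stuck-at-1: output 0 ✗
  n6 stuck-at-0: output 0 ✗
  n6 stuck-at-1: output 1 ✓
Consistent faults: {n6 stuck-at-1} — 1 in all.

1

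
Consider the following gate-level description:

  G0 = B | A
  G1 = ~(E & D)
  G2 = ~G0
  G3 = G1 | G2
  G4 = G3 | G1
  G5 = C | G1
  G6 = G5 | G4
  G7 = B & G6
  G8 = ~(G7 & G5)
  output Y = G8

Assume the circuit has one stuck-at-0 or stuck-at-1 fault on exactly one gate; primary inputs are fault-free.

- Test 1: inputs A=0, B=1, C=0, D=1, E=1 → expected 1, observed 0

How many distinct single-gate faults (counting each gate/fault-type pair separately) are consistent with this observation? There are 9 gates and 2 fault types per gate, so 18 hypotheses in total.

Fault-free: G0=1, G1=0, G2=0, G3=0, G4=0, G5=0, G6=0, G7=0, G8=1 → 1. Observed 0.
  G0: none of the 2 fault types match ✗
  G1: stuck-at-1 ✓; others ✗
  G2: none of the 2 fault types match ✗
  G3: none of the 2 fault types match ✗
  G4: none of the 2 fault types match ✗
  G5: stuck-at-1 ✓; others ✗
  G6: none of the 2 fault types match ✗
  G7: none of the 2 fault types match ✗
  G8: stuck-at-0 ✓; others ✗
Consistent faults: {G1 stuck-at-1, G5 stuck-at-1, G8 stuck-at-0} — 3 in all.

3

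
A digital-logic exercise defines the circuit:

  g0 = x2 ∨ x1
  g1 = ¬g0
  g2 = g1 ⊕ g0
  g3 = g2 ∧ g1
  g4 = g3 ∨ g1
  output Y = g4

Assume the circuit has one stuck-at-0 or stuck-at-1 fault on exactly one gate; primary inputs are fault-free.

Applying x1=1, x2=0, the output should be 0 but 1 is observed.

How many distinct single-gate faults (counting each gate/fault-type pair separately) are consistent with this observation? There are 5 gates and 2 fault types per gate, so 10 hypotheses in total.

4

Fault-free: g0=1, g1=0, g2=1, g3=0, g4=0 → 0. Observed 1.
  g0 stuck-at-0: output 1 ✓
  g0 stuck-at-1: output 0 ✗
  g1 stuck-at-0: output 0 ✗
  g1 stuck-at-1: output 1 ✓
  g2 stuck-at-0: output 0 ✗
  g2 stuck-at-1: output 0 ✗
  g3 stuck-at-0: output 0 ✗
  g3 stuck-at-1: output 1 ✓
  g4 stuck-at-0: output 0 ✗
  g4 stuck-at-1: output 1 ✓
Consistent faults: {g0 stuck-at-0, g1 stuck-at-1, g3 stuck-at-1, g4 stuck-at-1} — 4 in all.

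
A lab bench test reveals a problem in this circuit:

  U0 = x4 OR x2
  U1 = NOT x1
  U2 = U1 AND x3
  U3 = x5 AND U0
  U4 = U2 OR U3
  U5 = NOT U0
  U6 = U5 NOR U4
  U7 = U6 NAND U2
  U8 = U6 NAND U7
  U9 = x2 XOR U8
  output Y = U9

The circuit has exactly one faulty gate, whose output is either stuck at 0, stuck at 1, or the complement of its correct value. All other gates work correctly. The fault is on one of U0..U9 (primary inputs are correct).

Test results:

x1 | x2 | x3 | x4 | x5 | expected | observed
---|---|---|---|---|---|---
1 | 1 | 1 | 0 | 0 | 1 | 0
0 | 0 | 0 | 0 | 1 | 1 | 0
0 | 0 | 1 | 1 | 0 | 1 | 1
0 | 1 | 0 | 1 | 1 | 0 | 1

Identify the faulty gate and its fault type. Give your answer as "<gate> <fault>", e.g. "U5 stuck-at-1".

U6 inverted output

Fault-free values for test 1 (x1=1, x2=1, x3=1, x4=0, x5=0): U0=1, U1=0, U2=0, U3=0, U4=0, U5=0, U6=1, U7=1, U8=0, U9=1, giving Y=1. Observed 0.
Test 1: faults giving observed 0 are {U0 stuck-at-0, U0 inverted output, U1 stuck-at-1, U1 inverted output, U2 stuck-at-1, U2 inverted output, U3 stuck-at-1, U3 inverted output, U4 stuck-at-1, U4 inverted output, U5 stuck-at-1, U5 inverted output, U6 stuck-at-0, U6 inverted output, U7 stuck-at-0, U7 inverted output, U8 stuck-at-1, U8 inverted output, U9 stuck-at-0, U9 inverted output}.
Test 2 (x1=0, x2=0, x3=0, x4=0, x5=1): fault-free U0=0, U1=1, U2=0, U3=0, U4=0, U5=1, U6=0, U7=1, U8=1, U9=1 → 1; observed 0. Eliminates U0 stuck-at-0, U0 inverted output, U1 stuck-at-1, U1 inverted output, U2 stuck-at-1, U2 inverted output, U3 stuck-at-1, U3 inverted output, U4 stuck-at-1, U4 inverted output, U5 stuck-at-1, U6 stuck-at-0, U7 stuck-at-0, U7 inverted output, U8 stuck-at-1.
Test 3 (x1=0, x2=0, x3=1, x4=1, x5=0): fault-free U0=1, U1=1, U2=1, U3=0, U4=1, U5=0, U6=0, U7=1, U8=1, U9=1 → 1; observed 1. Eliminates U8 inverted output, U9 stuck-at-0, U9 inverted output.
Test 4 (x1=0, x2=1, x3=0, x4=1, x5=1): fault-free U0=1, U1=1, U2=0, U3=1, U4=1, U5=0, U6=0, U7=1, U8=1, U9=0 → 0; observed 1. Eliminates U5 inverted output.
Only U6 inverted output is consistent with every test.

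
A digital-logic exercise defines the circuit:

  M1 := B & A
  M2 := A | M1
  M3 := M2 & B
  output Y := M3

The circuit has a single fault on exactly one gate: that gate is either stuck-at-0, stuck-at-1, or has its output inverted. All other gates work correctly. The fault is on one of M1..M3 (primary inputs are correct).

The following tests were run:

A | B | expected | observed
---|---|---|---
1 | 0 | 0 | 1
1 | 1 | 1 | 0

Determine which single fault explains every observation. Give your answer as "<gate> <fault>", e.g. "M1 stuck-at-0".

M3 inverted output

Fault-free values for test 1 (A=1, B=0): M1=0, M2=1, M3=0, giving Y=0. Observed 1.
Test 1: faults giving observed 1 are {M3 stuck-at-1, M3 inverted output}.
Test 2 (A=1, B=1): fault-free M1=1, M2=1, M3=1 → 1; observed 0. Eliminates M3 stuck-at-1.
Only M3 inverted output is consistent with every test.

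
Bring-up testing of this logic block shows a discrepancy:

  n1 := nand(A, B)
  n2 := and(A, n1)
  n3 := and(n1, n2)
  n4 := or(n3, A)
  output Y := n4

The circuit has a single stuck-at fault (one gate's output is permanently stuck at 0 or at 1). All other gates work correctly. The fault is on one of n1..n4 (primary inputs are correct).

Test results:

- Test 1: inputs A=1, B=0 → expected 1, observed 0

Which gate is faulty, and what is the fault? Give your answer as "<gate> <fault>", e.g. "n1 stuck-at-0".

n4 stuck-at-0

Fault-free values for test 1 (A=1, B=0): n1=1, n2=1, n3=1, n4=1, giving Y=1. Observed 0.
Test 1: faults giving observed 0 are {n4 stuck-at-0}.
Only n4 stuck-at-0 is consistent with every test.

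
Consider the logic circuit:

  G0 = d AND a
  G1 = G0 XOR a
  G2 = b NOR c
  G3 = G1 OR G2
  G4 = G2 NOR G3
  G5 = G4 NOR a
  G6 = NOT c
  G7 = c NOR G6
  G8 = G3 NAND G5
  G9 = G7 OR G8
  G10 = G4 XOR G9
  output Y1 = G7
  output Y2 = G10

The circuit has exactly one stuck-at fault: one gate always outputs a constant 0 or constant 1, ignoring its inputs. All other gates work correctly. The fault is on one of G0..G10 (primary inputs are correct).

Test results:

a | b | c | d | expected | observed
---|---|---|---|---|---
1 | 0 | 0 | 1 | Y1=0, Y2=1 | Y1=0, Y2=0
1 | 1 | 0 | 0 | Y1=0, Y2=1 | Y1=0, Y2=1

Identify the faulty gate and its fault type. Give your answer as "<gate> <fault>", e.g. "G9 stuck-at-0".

Fault-free values for test 1 (a=1, b=0, c=0, d=1): G0=1, G1=0, G2=1, G3=1, G4=0, G5=0, G6=1, G7=0, G8=1, G9=1, G10=1, giving Y1=0, Y2=1. Observed Y1=0, Y2=0.
Test 1: faults giving observed Y1=0, Y2=0 are {G2 stuck-at-0, G4 stuck-at-1, G5 stuck-at-1, G8 stuck-at-0, G9 stuck-at-0, G10 stuck-at-0}.
Test 2 (a=1, b=1, c=0, d=0): fault-free G0=0, G1=1, G2=0, G3=1, G4=0, G5=0, G6=1, G7=0, G8=1, G9=1, G10=1 → Y1=0, Y2=1; observed Y1=0, Y2=1. Eliminates G4 stuck-at-1, G5 stuck-at-1, G8 stuck-at-0, G9 stuck-at-0, G10 stuck-at-0.
Only G2 stuck-at-0 is consistent with every test.

G2 stuck-at-0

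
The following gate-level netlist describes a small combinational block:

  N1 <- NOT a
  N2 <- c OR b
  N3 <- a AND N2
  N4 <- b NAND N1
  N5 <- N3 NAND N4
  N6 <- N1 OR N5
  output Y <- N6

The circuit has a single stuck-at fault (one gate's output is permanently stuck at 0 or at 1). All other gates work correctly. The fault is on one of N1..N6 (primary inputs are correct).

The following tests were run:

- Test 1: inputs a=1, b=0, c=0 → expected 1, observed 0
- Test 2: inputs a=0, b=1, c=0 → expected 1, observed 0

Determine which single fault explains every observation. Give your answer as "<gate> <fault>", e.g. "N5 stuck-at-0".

Fault-free values for test 1 (a=1, b=0, c=0): N1=0, N2=0, N3=0, N4=1, N5=1, N6=1, giving Y=1. Observed 0.
Test 1: faults giving observed 0 are {N2 stuck-at-1, N3 stuck-at-1, N5 stuck-at-0, N6 stuck-at-0}.
Test 2 (a=0, b=1, c=0): fault-free N1=1, N2=1, N3=0, N4=0, N5=1, N6=1 → 1; observed 0. Eliminates N2 stuck-at-1, N3 stuck-at-1, N5 stuck-at-0.
Only N6 stuck-at-0 is consistent with every test.

N6 stuck-at-0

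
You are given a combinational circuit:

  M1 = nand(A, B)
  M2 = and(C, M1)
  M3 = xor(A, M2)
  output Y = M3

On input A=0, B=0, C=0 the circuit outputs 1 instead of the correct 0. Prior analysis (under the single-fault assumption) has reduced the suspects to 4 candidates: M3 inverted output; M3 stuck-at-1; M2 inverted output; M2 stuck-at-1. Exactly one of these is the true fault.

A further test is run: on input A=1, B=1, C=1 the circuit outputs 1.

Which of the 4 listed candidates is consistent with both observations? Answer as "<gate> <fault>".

Evaluate each candidate on input A=1, B=1, C=1:
  M3 inverted output: M1=0, M2=0, M3=0 [inverted output] → 0 — eliminated
  M3 stuck-at-1: M1=0, M2=0, M3=1 [stuck-at-1] → 1 — matches
  M2 inverted output: M1=0, M2=1 [inverted output], M3=0 → 0 — eliminated
  M2 stuck-at-1: M1=0, M2=1 [stuck-at-1], M3=0 → 0 — eliminated
Only M3 stuck-at-1 reproduces the observed 1.

M3 stuck-at-1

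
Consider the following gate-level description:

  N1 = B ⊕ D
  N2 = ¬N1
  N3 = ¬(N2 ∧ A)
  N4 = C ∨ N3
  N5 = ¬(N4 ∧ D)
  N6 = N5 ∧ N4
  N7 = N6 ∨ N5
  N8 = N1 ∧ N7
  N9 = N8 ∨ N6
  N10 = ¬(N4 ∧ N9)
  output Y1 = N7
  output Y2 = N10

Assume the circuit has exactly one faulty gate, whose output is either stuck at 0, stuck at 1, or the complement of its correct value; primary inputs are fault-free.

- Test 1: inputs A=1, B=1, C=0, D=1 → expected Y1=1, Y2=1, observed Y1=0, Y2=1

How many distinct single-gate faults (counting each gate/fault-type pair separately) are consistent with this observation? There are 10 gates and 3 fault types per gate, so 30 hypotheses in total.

12

Fault-free: N1=0, N2=1, N3=0, N4=0, N5=1, N6=0, N7=1, N8=0, N9=0, N10=1 → Y1=1, Y2=1. Observed Y1=0, Y2=1.
  N1: stuck-at-1, inverted output ✓; others ✗
  N2: stuck-at-0, inverted output ✓; others ✗
  N3: stuck-at-1, inverted output ✓; others ✗
  N4: stuck-at-1, inverted output ✓; others ✗
  N5: stuck-at-0, inverted output ✓; others ✗
  N6: none of the 3 fault types match ✗
  N7: stuck-at-0, inverted output ✓; others ✗
  N8: none of the 3 fault types match ✗
  N9: none of the 3 fault types match ✗
  N10: none of the 3 fault types match ✗
Consistent faults: {N1 stuck-at-1, N1 inverted output, N2 stuck-at-0, N2 inverted output, N3 stuck-at-1, N3 inverted output, N4 stuck-at-1, N4 inverted output, N5 stuck-at-0, N5 inverted output, N7 stuck-at-0, N7 inverted output} — 12 in all.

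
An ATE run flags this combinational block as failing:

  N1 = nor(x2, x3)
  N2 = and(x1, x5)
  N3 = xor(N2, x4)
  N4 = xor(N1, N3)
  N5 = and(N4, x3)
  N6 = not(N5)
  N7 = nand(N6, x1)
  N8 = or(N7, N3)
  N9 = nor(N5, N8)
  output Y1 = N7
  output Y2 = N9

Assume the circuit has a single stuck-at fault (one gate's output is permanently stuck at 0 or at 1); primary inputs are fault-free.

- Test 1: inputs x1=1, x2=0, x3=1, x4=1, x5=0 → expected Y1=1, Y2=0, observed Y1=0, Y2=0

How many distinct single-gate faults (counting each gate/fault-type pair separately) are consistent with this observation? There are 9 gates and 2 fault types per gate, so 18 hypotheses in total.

Fault-free: N1=0, N2=0, N3=1, N4=1, N5=1, N6=0, N7=1, N8=1, N9=0 → Y1=1, Y2=0. Observed Y1=0, Y2=0.
  N1: stuck-at-1 ✓; others ✗
  N2: none of the 2 fault types match ✗
  N3: none of the 2 fault types match ✗
  N4: stuck-at-0 ✓; others ✗
  N5: stuck-at-0 ✓; others ✗
  N6: stuck-at-1 ✓; others ✗
  N7: stuck-at-0 ✓; others ✗
  N8: none of the 2 fault types match ✗
  N9: none of the 2 fault types match ✗
Consistent faults: {N1 stuck-at-1, N4 stuck-at-0, N5 stuck-at-0, N6 stuck-at-1, N7 stuck-at-0} — 5 in all.

5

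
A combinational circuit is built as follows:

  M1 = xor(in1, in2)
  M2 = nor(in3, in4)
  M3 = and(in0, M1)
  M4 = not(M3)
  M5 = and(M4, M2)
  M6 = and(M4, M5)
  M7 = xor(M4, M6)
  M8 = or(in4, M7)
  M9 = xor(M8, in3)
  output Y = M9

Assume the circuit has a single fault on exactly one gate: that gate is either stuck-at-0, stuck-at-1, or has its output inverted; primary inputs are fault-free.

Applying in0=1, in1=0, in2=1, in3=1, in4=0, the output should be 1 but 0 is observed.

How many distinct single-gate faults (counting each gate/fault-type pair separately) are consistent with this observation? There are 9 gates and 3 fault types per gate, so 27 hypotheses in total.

14

Fault-free: M1=1, M2=0, M3=1, M4=0, M5=0, M6=0, M7=0, M8=0, M9=1 → 1. Observed 0.
  M1: stuck-at-0, inverted output ✓; others ✗
  M2: none of the 3 fault types match ✗
  M3: stuck-at-0, inverted output ✓; others ✗
  M4: stuck-at-1, inverted output ✓; others ✗
  M5: none of the 3 fault types match ✗
  M6: stuck-at-1, inverted output ✓; others ✗
  M7: stuck-at-1, inverted output ✓; others ✗
  M8: stuck-at-1, inverted output ✓; others ✗
  M9: stuck-at-0, inverted output ✓; others ✗
Consistent faults: {M1 stuck-at-0, M1 inverted output, M3 stuck-at-0, M3 inverted output, M4 stuck-at-1, M4 inverted output, M6 stuck-at-1, M6 inverted output, M7 stuck-at-1, M7 inverted output, M8 stuck-at-1, M8 inverted output, M9 stuck-at-0, M9 inverted output} — 14 in all.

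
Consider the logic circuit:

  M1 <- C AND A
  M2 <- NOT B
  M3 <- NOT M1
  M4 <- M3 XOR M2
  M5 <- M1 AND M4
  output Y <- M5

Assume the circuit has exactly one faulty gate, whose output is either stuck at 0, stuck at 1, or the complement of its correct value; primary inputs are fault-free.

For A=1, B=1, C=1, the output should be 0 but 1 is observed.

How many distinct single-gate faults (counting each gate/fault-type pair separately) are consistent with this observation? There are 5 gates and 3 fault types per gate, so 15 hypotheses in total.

Fault-free: M1=1, M2=0, M3=0, M4=0, M5=0 → 0. Observed 1.
  M1: none of the 3 fault types match ✗
  M2: stuck-at-1, inverted output ✓; others ✗
  M3: stuck-at-1, inverted output ✓; others ✗
  M4: stuck-at-1, inverted output ✓; others ✗
  M5: stuck-at-1, inverted output ✓; others ✗
Consistent faults: {M2 stuck-at-1, M2 inverted output, M3 stuck-at-1, M3 inverted output, M4 stuck-at-1, M4 inverted output, M5 stuck-at-1, M5 inverted output} — 8 in all.

8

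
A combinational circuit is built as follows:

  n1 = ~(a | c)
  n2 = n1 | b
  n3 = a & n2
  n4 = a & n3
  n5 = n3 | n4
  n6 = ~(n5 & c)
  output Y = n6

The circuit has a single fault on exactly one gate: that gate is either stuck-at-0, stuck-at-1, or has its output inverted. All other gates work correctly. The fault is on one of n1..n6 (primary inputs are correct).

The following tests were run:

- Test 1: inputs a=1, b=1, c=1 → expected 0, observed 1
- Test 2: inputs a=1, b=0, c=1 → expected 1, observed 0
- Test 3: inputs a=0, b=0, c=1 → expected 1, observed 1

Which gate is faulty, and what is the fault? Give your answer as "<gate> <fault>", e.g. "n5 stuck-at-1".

n2 inverted output

Fault-free values for test 1 (a=1, b=1, c=1): n1=0, n2=1, n3=1, n4=1, n5=1, n6=0, giving Y=0. Observed 1.
Test 1: faults giving observed 1 are {n2 stuck-at-0, n2 inverted output, n3 stuck-at-0, n3 inverted output, n5 stuck-at-0, n5 inverted output, n6 stuck-at-1, n6 inverted output}.
Test 2 (a=1, b=0, c=1): fault-free n1=0, n2=0, n3=0, n4=0, n5=0, n6=1 → 1; observed 0. Eliminates n2 stuck-at-0, n3 stuck-at-0, n5 stuck-at-0, n6 stuck-at-1.
Test 3 (a=0, b=0, c=1): fault-free n1=0, n2=0, n3=0, n4=0, n5=0, n6=1 → 1; observed 1. Eliminates n3 inverted output, n5 inverted output, n6 inverted output.
Only n2 inverted output is consistent with every test.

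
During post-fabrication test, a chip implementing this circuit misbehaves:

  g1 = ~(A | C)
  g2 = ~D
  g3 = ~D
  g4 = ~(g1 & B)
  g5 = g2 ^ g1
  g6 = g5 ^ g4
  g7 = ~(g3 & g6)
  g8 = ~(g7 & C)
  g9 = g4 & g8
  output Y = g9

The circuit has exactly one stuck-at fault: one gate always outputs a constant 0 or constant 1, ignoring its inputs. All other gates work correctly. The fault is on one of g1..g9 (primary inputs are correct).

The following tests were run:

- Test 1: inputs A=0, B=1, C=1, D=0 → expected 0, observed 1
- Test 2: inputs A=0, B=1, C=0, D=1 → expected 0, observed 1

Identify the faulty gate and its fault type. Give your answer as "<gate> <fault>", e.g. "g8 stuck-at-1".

Fault-free values for test 1 (A=0, B=1, C=1, D=0): g1=0, g2=1, g3=1, g4=1, g5=1, g6=0, g7=1, g8=0, g9=0, giving Y=0. Observed 1.
Test 1: faults giving observed 1 are {g2 stuck-at-0, g5 stuck-at-0, g6 stuck-at-1, g7 stuck-at-0, g8 stuck-at-1, g9 stuck-at-1}.
Test 2 (A=0, B=1, C=0, D=1): fault-free g1=1, g2=0, g3=0, g4=0, g5=1, g6=1, g7=1, g8=1, g9=0 → 0; observed 1. Eliminates g2 stuck-at-0, g5 stuck-at-0, g6 stuck-at-1, g7 stuck-at-0, g8 stuck-at-1.
Only g9 stuck-at-1 is consistent with every test.

g9 stuck-at-1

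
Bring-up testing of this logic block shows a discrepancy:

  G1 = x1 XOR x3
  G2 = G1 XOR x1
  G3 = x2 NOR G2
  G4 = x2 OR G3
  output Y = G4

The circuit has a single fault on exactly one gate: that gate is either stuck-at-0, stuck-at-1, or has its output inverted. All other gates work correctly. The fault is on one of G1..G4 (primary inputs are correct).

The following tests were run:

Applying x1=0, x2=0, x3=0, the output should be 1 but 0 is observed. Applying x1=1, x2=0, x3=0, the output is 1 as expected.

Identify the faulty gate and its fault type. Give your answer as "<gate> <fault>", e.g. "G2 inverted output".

Fault-free values for test 1 (x1=0, x2=0, x3=0): G1=0, G2=0, G3=1, G4=1, giving Y=1. Observed 0.
Test 1: faults giving observed 0 are {G1 stuck-at-1, G1 inverted output, G2 stuck-at-1, G2 inverted output, G3 stuck-at-0, G3 inverted output, G4 stuck-at-0, G4 inverted output}.
Test 2 (x1=1, x2=0, x3=0): fault-free G1=1, G2=0, G3=1, G4=1 → 1; observed 1. Eliminates G1 inverted output, G2 stuck-at-1, G2 inverted output, G3 stuck-at-0, G3 inverted output, G4 stuck-at-0, G4 inverted output.
Only G1 stuck-at-1 is consistent with every test.

G1 stuck-at-1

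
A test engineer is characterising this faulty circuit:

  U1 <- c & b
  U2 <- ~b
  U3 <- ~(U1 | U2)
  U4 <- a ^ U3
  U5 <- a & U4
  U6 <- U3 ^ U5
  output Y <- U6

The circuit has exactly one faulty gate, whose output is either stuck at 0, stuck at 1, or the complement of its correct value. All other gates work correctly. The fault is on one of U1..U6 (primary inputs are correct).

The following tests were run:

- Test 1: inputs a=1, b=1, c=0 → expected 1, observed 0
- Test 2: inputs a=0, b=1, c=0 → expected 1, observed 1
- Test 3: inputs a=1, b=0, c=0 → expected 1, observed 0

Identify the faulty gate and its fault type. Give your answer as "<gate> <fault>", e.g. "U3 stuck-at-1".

U4 inverted output

Fault-free values for test 1 (a=1, b=1, c=0): U1=0, U2=0, U3=1, U4=0, U5=0, U6=1, giving Y=1. Observed 0.
Test 1: faults giving observed 0 are {U4 stuck-at-1, U4 inverted output, U5 stuck-at-1, U5 inverted output, U6 stuck-at-0, U6 inverted output}.
Test 2 (a=0, b=1, c=0): fault-free U1=0, U2=0, U3=1, U4=1, U5=0, U6=1 → 1; observed 1. Eliminates U5 stuck-at-1, U5 inverted output, U6 stuck-at-0, U6 inverted output.
Test 3 (a=1, b=0, c=0): fault-free U1=0, U2=1, U3=0, U4=1, U5=1, U6=1 → 1; observed 0. Eliminates U4 stuck-at-1.
Only U4 inverted output is consistent with every test.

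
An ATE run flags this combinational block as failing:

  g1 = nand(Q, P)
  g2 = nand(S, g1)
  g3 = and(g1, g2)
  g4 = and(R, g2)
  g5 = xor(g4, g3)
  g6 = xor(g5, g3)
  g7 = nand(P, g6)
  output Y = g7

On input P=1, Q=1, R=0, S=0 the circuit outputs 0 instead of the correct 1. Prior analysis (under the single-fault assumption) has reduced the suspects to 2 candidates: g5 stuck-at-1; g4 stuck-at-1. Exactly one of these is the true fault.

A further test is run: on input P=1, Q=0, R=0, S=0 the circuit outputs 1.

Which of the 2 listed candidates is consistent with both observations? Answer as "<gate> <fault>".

g5 stuck-at-1

Evaluate each candidate on input P=1, Q=0, R=0, S=0:
  g5 stuck-at-1: g1=1, g2=1, g3=1, g4=0, g5=1 [stuck-at-1], g6=0, g7=1 → 1 — matches
  g4 stuck-at-1: g1=1, g2=1, g3=1, g4=1 [stuck-at-1], g5=0, g6=1, g7=0 → 0 — eliminated
Only g5 stuck-at-1 reproduces the observed 1.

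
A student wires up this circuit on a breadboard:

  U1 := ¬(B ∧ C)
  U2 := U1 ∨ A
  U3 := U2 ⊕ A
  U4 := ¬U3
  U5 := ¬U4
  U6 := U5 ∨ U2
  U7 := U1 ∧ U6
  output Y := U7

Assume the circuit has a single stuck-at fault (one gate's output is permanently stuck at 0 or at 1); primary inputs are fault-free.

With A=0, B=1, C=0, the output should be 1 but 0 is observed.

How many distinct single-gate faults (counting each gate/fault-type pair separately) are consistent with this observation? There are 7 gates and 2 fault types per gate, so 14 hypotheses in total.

4

Fault-free: U1=1, U2=1, U3=1, U4=0, U5=1, U6=1, U7=1 → 1. Observed 0.
  U1 stuck-at-0: output 0 ✓
  U1 stuck-at-1: output 1 ✗
  U2 stuck-at-0: output 0 ✓
  U2 stuck-at-1: output 1 ✗
  U3 stuck-at-0: output 1 ✗
  U3 stuck-at-1: output 1 ✗
  U4 stuck-at-0: output 1 ✗
  U4 stuck-at-1: output 1 ✗
  U5 stuck-at-0: output 1 ✗
  U5 stuck-at-1: output 1 ✗
  U6 stuck-at-0: output 0 ✓
  U6 stuck-at-1: output 1 ✗
  U7 stuck-at-0: output 0 ✓
  U7 stuck-at-1: output 1 ✗
Consistent faults: {U1 stuck-at-0, U2 stuck-at-0, U6 stuck-at-0, U7 stuck-at-0} — 4 in all.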